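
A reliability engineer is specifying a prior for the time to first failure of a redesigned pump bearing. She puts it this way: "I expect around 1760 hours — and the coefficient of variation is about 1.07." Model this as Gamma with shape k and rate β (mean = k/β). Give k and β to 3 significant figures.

For Gamma(k, rate β): mean = k/β, variance = k/β², so CV = 1/√k.
CV = 1.07, hence k = 1/CV² = 0.873.
Then β = k/mean = 0.873/1760 = 0.000496.

k ≈ 0.873, β ≈ 0.000496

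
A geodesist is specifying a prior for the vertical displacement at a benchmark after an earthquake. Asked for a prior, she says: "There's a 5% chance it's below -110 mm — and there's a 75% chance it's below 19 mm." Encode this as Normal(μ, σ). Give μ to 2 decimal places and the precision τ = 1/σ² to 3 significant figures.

μ = -18.51, τ = 0.000323

For Normal(μ,σ), the p-quantile is μ + z_p·σ. Here z_{0.05} = -1.645, z_{0.75} = 0.6745.
So -110 = μ − 1.645σ and 19 = μ + 0.6745σ.
Subtracting: σ = (19 − -110)/(0.6745 − (-1.645)) = 55.62.
Then μ = -110 − (-1.645)·55.62 = -18.51.
Precision τ = 1/σ² = 1/55.62² = 0.000323.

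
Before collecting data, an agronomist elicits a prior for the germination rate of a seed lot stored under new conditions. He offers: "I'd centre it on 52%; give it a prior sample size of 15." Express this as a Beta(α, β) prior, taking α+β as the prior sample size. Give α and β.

α = 7.8, β = 7.2

Under the effective-sample-size interpretation, Beta(α, β) has prior mean α/(α+β) and prior sample size α+β.
So α+β = 15 and α/(α+β) = 0.52, giving α = 0.52·15 = 7.8 and β = 15 − 7.8 = 7.2.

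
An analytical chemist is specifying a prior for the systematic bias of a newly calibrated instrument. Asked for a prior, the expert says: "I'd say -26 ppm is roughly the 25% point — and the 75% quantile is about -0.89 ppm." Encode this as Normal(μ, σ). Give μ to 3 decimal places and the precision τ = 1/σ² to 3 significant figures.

For Normal(μ,σ), the p-quantile is μ + z_p·σ. Here z_{0.25} = -0.6745, z_{0.75} = 0.6745.
So -26 = μ − 0.6745σ and -0.89 = μ + 0.6745σ.
Subtracting: σ = (-0.89 − -26)/(0.6745 − (-0.6745)) = 18.614.
Then μ = -26 − (-0.6745)·18.614 = -13.445.
Precision τ = 1/σ² = 1/18.61² = 0.00289.

μ = -13.445, τ = 0.00289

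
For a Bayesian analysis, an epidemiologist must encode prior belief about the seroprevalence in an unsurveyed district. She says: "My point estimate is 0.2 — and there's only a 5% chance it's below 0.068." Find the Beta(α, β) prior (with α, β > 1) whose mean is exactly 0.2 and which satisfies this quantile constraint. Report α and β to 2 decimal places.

α ≈ 3.45, β ≈ 13.79

With mean 0.2 fixed, write α = 0.2s, β = 0.8s where s = α+β.
Need P(θ < 0.068) = 0.05 under Beta(0.2s, 0.8s). Normal approximation: (q−m)/√(m(1−m)/s) ≈ z_{0.05} = -1.64, so s ≈ 0.2·0.8·(-1.64)²/(0.068−0.2)² = 24.8.
At s = 24.8: P(θ<0.068) ≈ 0.021. Adjusting to match 0.05 gives s ≈ 17.23.
So α = 0.2·17.23 ≈ 3.45, β = 0.8·17.23 ≈ 13.79.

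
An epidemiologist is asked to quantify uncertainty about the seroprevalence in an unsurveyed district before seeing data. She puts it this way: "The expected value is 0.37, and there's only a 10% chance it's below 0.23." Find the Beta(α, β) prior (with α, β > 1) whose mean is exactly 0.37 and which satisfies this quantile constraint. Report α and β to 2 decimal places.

With mean 0.37 fixed, write α = 0.37s, β = 0.63s where s = α+β.
Need P(θ < 0.23) = 0.1 under Beta(0.37s, 0.63s). Normal approximation: (q−m)/√(m(1−m)/s) ≈ z_{0.1} = -1.28, so s ≈ 0.37·0.63·(-1.28)²/(0.23−0.37)² = 19.5.
At s = 19.5: P(θ<0.23) ≈ 0.091. Adjusting to match 0.1 gives s ≈ 18.21.
So α = 0.37·18.21 ≈ 6.74, β = 0.63·18.21 ≈ 11.47.

α ≈ 6.74, β ≈ 11.47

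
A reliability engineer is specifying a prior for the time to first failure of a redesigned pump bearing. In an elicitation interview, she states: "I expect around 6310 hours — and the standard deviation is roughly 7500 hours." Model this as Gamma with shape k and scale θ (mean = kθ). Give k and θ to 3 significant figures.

k ≈ 0.708, θ ≈ 8910

For Gamma(k, scale θ): mean = kθ, variance = kθ², so CV = 1/√k.
CV = SD/mean = 7500/6310 = 1.189, hence k = 1/CV² = 0.708.
Then θ = mean/k = 6310/0.708 = 8910.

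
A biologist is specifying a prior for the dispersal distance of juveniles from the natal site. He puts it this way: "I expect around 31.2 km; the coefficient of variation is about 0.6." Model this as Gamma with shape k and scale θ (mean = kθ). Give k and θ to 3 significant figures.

For Gamma(k, scale θ): mean = kθ, variance = kθ², so CV = 1/√k.
CV = 0.6, hence k = 1/CV² = 2.78.
Then θ = mean/k = 31.2/2.78 = 11.2.

k ≈ 2.78, θ ≈ 11.2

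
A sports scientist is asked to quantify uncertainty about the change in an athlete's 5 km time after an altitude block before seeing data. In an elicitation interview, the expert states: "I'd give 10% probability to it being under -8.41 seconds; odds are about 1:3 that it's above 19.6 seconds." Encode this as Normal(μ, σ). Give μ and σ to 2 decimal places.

μ = 9.94, σ = 14.32

For Normal(μ,σ), the p-quantile is μ + z_p·σ. Here z_{0.1} = -1.282, z_{0.75} = 0.6745.
So -8.41 = μ − 1.282σ and 19.6 = μ + 0.6745σ.
Subtracting: σ = (19.6 − -8.41)/(0.6745 − (-1.282)) = 14.32.
Then μ = -8.41 − (-1.282)·14.32 = 9.94.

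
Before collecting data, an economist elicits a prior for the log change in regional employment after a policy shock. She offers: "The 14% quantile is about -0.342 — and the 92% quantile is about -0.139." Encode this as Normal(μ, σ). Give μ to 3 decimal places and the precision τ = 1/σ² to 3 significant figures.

μ = -0.254, τ = 150

For Normal(μ,σ), the p-quantile is μ + z_p·σ. Here z_{0.14} = -1.08, z_{0.92} = 1.405.
So -0.342 = μ − 1.08σ and -0.139 = μ + 1.405σ.
Subtracting: σ = (-0.139 − -0.342)/(1.405 − (-1.08)) = 0.082.
Then μ = -0.342 − (-1.08)·0.082 = -0.254.
Precision τ = 1/σ² = 1/0.08168² = 150.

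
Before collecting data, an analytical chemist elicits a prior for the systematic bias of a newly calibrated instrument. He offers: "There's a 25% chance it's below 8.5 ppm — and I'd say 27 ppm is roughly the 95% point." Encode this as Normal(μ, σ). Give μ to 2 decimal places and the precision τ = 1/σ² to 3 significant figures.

For Normal(μ,σ), the p-quantile is μ + z_p·σ. Here z_{0.25} = -0.6745, z_{0.95} = 1.645.
So 8.5 = μ − 0.6745σ and 27 = μ + 1.645σ.
Subtracting: σ = (27 − 8.5)/(1.645 − (-0.6745)) = 7.98.
Then μ = 8.5 − (-0.6745)·7.98 = 13.88.
Precision τ = 1/σ² = 1/7.976² = 0.0157.

μ = 13.88, τ = 0.0157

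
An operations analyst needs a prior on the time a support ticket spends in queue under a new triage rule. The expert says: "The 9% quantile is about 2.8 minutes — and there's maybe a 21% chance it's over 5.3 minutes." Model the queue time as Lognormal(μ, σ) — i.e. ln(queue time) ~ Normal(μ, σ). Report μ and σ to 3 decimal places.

μ ≈ 1.428, σ ≈ 0.297

If T ~ Lognormal(μ,σ) then ln T ~ Normal(μ,σ), so the p-quantile of ln T is μ + z_p·σ.
ln(2.8) = 1.03 and ln(5.3) = 1.668; z_{0.09} = -1.341, z_{0.79} = 0.8064.
σ = (1.668 − 1.03)/(0.8064 − (-1.341)) = 0.297.
μ = 1.03 − (-1.341)·0.297 = 1.428.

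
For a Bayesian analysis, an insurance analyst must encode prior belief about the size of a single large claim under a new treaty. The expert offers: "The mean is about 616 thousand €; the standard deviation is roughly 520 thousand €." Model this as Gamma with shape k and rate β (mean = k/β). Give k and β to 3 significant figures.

For Gamma(k, rate β): mean = k/β, variance = k/β², so CV = 1/√k.
CV = SD/mean = 520/616 = 0.8442, hence k = 1/CV² = 1.4.
Then β = k/mean = 1.4/616 = 0.00228.

k ≈ 1.4, β ≈ 0.00228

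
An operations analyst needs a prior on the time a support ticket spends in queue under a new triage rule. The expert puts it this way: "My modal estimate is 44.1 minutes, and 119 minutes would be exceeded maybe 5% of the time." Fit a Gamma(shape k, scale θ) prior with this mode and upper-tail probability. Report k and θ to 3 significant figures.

Gamma(k,θ) with k>1 has mode (k−1)θ, so θ = 44.1/(k−1).
Need P(X < 119) = 0.95 with θ tied to k this way. Start at k = 2, θ = 44.1: P(X<119) ≈ 0.751.
Too low — raise k to concentrate. Iterating converges to k ≈ 3.73.
Then θ = 44.1/(3.73−1) ≈ 16.2.

k ≈ 3.73, θ ≈ 16.2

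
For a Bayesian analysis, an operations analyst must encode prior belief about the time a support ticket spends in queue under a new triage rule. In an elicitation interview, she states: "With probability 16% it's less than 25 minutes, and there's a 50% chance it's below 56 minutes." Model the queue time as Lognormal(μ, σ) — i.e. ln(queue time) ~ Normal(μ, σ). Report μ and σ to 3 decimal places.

μ ≈ 4.025, σ ≈ 0.811

If T ~ Lognormal(μ,σ) then ln T ~ Normal(μ,σ), so the p-quantile of ln T is μ + z_p·σ.
ln(25) = 3.219 and ln(56) = 4.025; z_{0.16} = -0.9945, z_{0.5} = 0.
σ = (4.025 − 3.219)/(0 − (-0.9945)) = 0.811.
μ = 3.219 − (-0.9945)·0.811 = 4.025.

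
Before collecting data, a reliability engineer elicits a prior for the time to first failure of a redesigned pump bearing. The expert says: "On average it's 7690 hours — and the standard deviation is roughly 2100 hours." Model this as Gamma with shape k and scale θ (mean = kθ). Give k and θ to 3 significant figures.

For Gamma(k, scale θ): mean = kθ, variance = kθ², so CV = 1/√k.
CV = SD/mean = 2100/7690 = 0.2731, hence k = 1/CV² = 13.4.
Then θ = mean/k = 7690/13.4 = 573.

k ≈ 13.4, θ ≈ 573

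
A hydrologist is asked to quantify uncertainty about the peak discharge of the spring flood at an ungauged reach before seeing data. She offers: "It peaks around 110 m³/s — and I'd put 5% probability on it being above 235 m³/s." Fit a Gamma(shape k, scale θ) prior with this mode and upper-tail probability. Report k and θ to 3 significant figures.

Gamma(k,θ) with k>1 has mode (k−1)θ, so θ = 110/(k−1).
Need P(X < 235) = 0.95 with θ tied to k this way. Start at k = 2, θ = 110: P(X<235) ≈ 0.630.
Too low — raise k to concentrate. Iterating converges to k ≈ 5.79.
Then θ = 110/(5.79−1) ≈ 23.

k ≈ 5.79, θ ≈ 23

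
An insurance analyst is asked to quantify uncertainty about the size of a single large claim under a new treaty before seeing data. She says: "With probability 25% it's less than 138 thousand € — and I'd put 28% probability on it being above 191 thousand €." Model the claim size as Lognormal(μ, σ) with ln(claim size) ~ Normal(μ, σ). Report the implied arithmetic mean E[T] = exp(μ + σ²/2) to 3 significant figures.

E[T] ≈ 170 thousand €

If T ~ Lognormal(μ,σ) then ln T ~ Normal(μ,σ), so the p-quantile of ln T is μ + z_p·σ.
ln(138) = 4.927 and ln(191) = 5.252; z_{0.25} = -0.6745, z_{0.72} = 0.5828.
σ = (5.252 − 4.927)/(0.5828 − (-0.6745)) = 0.258.
μ = 4.927 − (-0.6745)·0.258 = 5.102.
E[T] = exp(μ + σ²/2) = exp(5.102 + 0.0334) = 170 thousand €.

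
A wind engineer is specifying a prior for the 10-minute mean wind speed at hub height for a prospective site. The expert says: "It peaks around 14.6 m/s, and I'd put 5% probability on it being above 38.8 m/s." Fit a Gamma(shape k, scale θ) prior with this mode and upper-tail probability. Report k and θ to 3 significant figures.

k ≈ 3.82, θ ≈ 5.17

Gamma(k,θ) with k>1 has mode (k−1)θ, so θ = 14.6/(k−1).
Need P(X < 38.8) = 0.95 with θ tied to k this way. Start at k = 2, θ = 14.6: P(X<38.8) ≈ 0.744.
Too low — raise k to concentrate. Iterating converges to k ≈ 3.82.
Then θ = 14.6/(3.82−1) ≈ 5.17.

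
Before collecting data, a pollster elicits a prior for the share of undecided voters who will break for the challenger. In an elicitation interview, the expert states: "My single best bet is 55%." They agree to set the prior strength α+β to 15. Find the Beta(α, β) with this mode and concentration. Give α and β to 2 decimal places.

For α,β > 1 the Beta mode is (α−1)/(α+β−2). With α+β = 15, the mode is (α−1)/13.
Set (α−1)/13 = 0.55 → α = 1 + 0.55·13 = 8.15.
β = 15 − α = 6.85.

α = 8.15, β = 6.85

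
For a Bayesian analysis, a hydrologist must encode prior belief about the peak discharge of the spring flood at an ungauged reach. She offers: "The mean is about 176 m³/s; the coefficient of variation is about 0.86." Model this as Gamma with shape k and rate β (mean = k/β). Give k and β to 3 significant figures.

For Gamma(k, rate β): mean = k/β, variance = k/β², so CV = 1/√k.
CV = 0.86, hence k = 1/CV² = 1.35.
Then β = k/mean = 1.35/176 = 0.00768.

k ≈ 1.35, β ≈ 0.00768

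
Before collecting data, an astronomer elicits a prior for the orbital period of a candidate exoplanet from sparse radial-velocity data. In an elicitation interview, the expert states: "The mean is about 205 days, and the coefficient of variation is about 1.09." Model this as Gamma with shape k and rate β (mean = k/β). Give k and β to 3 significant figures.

For Gamma(k, rate β): mean = k/β, variance = k/β², so CV = 1/√k.
CV = 1.09, hence k = 1/CV² = 0.842.
Then β = k/mean = 0.842/205 = 0.00411.

k ≈ 0.842, β ≈ 0.00411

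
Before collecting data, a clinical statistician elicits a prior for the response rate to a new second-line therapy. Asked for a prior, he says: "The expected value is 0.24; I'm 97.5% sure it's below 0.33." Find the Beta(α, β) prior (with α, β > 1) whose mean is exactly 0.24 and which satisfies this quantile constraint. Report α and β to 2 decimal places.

α ≈ 22.95, β ≈ 72.67

With mean 0.24 fixed, write α = 0.24s, β = 0.76s where s = α+β.
Need P(θ < 0.33) = 0.975 under Beta(0.24s, 0.76s). Normal approximation: (q−m)/√(m(1−m)/s) ≈ z_{0.975} = 1.96, so s ≈ 0.24·0.76·(1.96)²/(0.33−0.24)² = 86.5.
At s = 86.5: P(θ<0.33) ≈ 0.969. Adjusting to match 0.975 gives s ≈ 95.62.
So α = 0.24·95.62 ≈ 22.95, β = 0.76·95.62 ≈ 72.67.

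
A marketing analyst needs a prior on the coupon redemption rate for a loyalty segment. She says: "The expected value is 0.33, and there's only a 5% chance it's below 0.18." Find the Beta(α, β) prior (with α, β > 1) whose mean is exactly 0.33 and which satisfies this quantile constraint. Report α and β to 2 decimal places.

With mean 0.33 fixed, write α = 0.33s, β = 0.67s where s = α+β.
Need P(θ < 0.18) = 0.05 under Beta(0.33s, 0.67s). Normal approximation: (q−m)/√(m(1−m)/s) ≈ z_{0.05} = -1.64, so s ≈ 0.33·0.67·(-1.64)²/(0.18−0.33)² = 26.6.
At s = 26.6: P(θ<0.18) ≈ 0.037. Adjusting to match 0.05 gives s ≈ 22.74.
So α = 0.33·22.74 ≈ 7.50, β = 0.67·22.74 ≈ 15.23.

α ≈ 7.50, β ≈ 15.23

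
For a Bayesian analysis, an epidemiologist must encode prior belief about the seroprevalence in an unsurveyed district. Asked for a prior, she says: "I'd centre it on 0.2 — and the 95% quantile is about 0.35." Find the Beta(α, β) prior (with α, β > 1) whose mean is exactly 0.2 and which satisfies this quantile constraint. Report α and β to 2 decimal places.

With mean 0.2 fixed, write α = 0.2s, β = 0.8s where s = α+β.
Need P(θ < 0.35) = 0.95 under Beta(0.2s, 0.8s). Normal approximation: (q−m)/√(m(1−m)/s) ≈ z_{0.95} = 1.64, so s ≈ 0.2·0.8·(1.64)²/(0.35−0.2)² = 19.2.
At s = 19.2: P(θ<0.35) ≈ 0.938. Adjusting to match 0.95 gives s ≈ 22.46.
So α = 0.2·22.46 ≈ 4.49, β = 0.8·22.46 ≈ 17.97.

α ≈ 4.49, β ≈ 17.97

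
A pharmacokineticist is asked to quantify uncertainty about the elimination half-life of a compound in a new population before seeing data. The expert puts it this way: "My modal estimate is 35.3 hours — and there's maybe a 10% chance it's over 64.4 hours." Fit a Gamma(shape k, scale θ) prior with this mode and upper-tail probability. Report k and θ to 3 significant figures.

Gamma(k,θ) with k>1 has mode (k−1)θ, so θ = 35.3/(k−1).
Need P(X < 64.4) = 0.9 with θ tied to k this way. Start at k = 2, θ = 35.3: P(X<64.4) ≈ 0.544.
Too low — raise k to concentrate. Iterating converges to k ≈ 6.27.
Then θ = 35.3/(6.27−1) ≈ 6.69.

k ≈ 6.27, θ ≈ 6.69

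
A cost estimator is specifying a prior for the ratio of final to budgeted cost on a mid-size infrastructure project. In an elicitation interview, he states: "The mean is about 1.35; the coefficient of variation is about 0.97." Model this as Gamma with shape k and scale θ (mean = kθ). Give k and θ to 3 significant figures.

k ≈ 1.06, θ ≈ 1.27

For Gamma(k, scale θ): mean = kθ, variance = kθ², so CV = 1/√k.
CV = 0.97, hence k = 1/CV² = 1.06.
Then θ = mean/k = 1.35/1.06 = 1.27.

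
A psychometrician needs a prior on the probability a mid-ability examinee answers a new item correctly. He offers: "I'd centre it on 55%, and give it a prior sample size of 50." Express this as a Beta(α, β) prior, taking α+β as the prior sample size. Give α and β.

α = 27.5, β = 22.5

Under the effective-sample-size interpretation, Beta(α, β) has prior mean α/(α+β) and prior sample size α+β.
So α+β = 50 and α/(α+β) = 0.55, giving α = 0.55·50 = 27.5 and β = 50 − 27.5 = 22.5.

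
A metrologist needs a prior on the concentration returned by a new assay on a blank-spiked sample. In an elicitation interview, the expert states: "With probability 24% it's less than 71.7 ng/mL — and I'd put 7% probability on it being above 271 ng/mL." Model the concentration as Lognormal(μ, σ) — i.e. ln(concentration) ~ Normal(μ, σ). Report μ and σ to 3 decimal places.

μ ≈ 4.703, σ ≈ 0.609

If T ~ Lognormal(μ,σ) then ln T ~ Normal(μ,σ), so the p-quantile of ln T is μ + z_p·σ.
ln(71.7) = 4.272 and ln(271) = 5.602; z_{0.24} = -0.7063, z_{0.93} = 1.476.
σ = (5.602 − 4.272)/(1.476 − (-0.7063)) = 0.609.
μ = 4.272 − (-0.7063)·0.609 = 4.703.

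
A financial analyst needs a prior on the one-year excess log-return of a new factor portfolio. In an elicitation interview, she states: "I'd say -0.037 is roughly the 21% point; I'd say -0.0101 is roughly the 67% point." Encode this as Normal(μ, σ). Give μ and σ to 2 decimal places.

The p-quantile of Normal(μ,σ) is μ + z_p·σ, with z_{0.21} = -0.8064 and z_{0.67} = 0.4399.
Eliminate σ: μ = (z₂·x₁ − z₁·x₂)/(z₂ − z₁) = (0.4399·-0.037 − (-0.8064)·-0.0101)/1.246 = -0.02.
Then σ = (x₂ − x₁)/(z₂ − z₁) = (-0.0101 − -0.037)/1.246 = 0.02.

μ = -0.02, σ = 0.02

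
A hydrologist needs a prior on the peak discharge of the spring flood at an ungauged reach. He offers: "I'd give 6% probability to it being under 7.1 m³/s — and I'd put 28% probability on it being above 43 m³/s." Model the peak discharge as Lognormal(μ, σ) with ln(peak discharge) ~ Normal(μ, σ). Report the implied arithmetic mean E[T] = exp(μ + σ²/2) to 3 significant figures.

E[T] ≈ 37.5 m³/s

If T ~ Lognormal(μ,σ) then ln T ~ Normal(μ,σ), so the p-quantile of ln T is μ + z_p·σ.
ln(7.1) = 1.96 and ln(43) = 3.761; z_{0.06} = -1.555, z_{0.72} = 0.5828.
σ = (3.761 − 1.96)/(0.5828 − (-1.555)) = 0.843.
μ = 1.96 − (-1.555)·0.843 = 3.270.
E[T] = exp(μ + σ²/2) = exp(3.270 + 0.3550) = 37.5 m³/s.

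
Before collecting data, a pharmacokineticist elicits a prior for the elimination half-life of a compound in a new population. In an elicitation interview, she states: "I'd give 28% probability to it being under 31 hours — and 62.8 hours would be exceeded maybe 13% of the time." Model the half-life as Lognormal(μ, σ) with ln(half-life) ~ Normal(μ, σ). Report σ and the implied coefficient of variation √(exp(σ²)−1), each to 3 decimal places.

σ ≈ 0.413, CV ≈ 0.431

If T ~ Lognormal(μ,σ) then ln T ~ Normal(μ,σ), so the p-quantile of ln T is μ + z_p·σ.
ln(31) = 3.434 and ln(62.8) = 4.14; z_{0.28} = -0.5828, z_{0.87} = 1.126.
σ = (4.14 − 3.434)/(1.126 − (-0.5828)) = 0.413.
μ = 3.434 − (-0.5828)·0.413 = 3.675.
CV = √(exp(σ²)−1) = √(exp(0.1706)−1) = 0.431.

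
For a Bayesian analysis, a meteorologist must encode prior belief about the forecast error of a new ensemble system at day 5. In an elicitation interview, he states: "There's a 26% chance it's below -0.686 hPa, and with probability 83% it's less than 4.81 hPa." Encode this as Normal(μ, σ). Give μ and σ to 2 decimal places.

μ = 1.53, σ = 3.44

For Normal(μ,σ), the p-quantile is μ + z_p·σ. Here z_{0.26} = -0.6433, z_{0.83} = 0.9542.
So -0.686 = μ − 0.6433σ and 4.81 = μ + 0.9542σ.
Subtracting: σ = (4.81 − -0.686)/(0.9542 − (-0.6433)) = 3.44.
Then μ = -0.686 − (-0.6433)·3.44 = 1.53.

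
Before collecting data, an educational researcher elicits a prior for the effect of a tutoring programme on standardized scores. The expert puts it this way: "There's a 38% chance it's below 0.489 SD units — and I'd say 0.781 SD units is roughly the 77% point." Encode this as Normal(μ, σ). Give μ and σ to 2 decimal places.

For Normal(μ,σ), the p-quantile is μ + z_p·σ. Here z_{0.38} = -0.3055, z_{0.77} = 0.7388.
So 0.489 = μ − 0.3055σ and 0.781 = μ + 0.7388σ.
Subtracting: σ = (0.781 − 0.489)/(0.7388 − (-0.3055)) = 0.28.
Then μ = 0.489 − (-0.3055)·0.28 = 0.57.

μ = 0.57, σ = 0.28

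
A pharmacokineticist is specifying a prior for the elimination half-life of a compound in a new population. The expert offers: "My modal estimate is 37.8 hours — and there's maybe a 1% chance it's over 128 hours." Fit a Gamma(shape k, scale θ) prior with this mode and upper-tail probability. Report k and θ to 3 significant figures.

k ≈ 3.94, θ ≈ 12.9

Gamma(k,θ) with k>1 has mode (k−1)θ, so θ = 37.8/(k−1).
Need P(X < 128) = 0.99 with θ tied to k this way. Start at k = 2, θ = 37.8: P(X<128) ≈ 0.852.
Too low — raise k to concentrate. Iterating converges to k ≈ 3.94.
Then θ = 37.8/(3.94−1) ≈ 12.9.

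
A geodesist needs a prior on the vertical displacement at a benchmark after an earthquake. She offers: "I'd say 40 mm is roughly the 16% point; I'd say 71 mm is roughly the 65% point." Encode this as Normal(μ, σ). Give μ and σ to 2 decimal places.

For Normal(μ,σ), the p-quantile is μ + z_p·σ. Here z_{0.16} = -0.9945, z_{0.65} = 0.3853.
So 40 = μ − 0.9945σ and 71 = μ + 0.3853σ.
Subtracting: σ = (71 − 40)/(0.3853 − (-0.9945)) = 22.47.
Then μ = 40 − (-0.9945)·22.47 = 62.34.

μ = 62.34, σ = 22.47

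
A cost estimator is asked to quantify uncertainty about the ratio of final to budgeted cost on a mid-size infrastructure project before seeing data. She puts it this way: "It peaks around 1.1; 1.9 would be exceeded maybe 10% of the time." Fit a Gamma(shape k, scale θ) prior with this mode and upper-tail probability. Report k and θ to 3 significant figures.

k ≈ 7.35, θ ≈ 0.173

Gamma(k,θ) with k>1 has mode (k−1)θ, so θ = 1.1/(k−1).
Need P(X < 1.9) = 0.9 with θ tied to k this way. Start at k = 2, θ = 1.1: P(X<1.9) ≈ 0.515.
Too low — raise k to concentrate. Iterating converges to k ≈ 7.35.
Then θ = 1.1/(7.35−1) ≈ 0.173.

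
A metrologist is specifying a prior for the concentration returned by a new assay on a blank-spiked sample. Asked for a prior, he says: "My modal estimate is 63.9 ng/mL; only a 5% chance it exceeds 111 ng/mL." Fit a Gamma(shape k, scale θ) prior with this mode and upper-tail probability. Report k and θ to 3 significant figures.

k ≈ 10.2, θ ≈ 6.98

Gamma(k,θ) with k>1 has mode (k−1)θ, so θ = 63.9/(k−1).
Need P(X < 111) = 0.95 with θ tied to k this way. Start at k = 2, θ = 63.9: P(X<111) ≈ 0.518.
Too low — raise k to concentrate. Iterating converges to k ≈ 10.2.
Then θ = 63.9/(10.2−1) ≈ 6.98.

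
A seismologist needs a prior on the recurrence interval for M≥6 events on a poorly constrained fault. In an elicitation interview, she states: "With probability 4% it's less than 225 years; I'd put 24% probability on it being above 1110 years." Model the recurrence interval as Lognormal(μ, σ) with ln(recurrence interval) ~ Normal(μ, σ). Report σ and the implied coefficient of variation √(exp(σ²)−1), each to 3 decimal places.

σ ≈ 0.650, CV ≈ 0.725

If T ~ Lognormal(μ,σ) then ln T ~ Normal(μ,σ), so the p-quantile of ln T is μ + z_p·σ.
ln(225) = 5.416 and ln(1110) = 7.012; z_{0.04} = -1.751, z_{0.76} = 0.7063.
σ = (7.012 − 5.416)/(0.7063 − (-1.751)) = 0.650.
μ = 5.416 − (-1.751)·0.650 = 6.553.
CV = √(exp(σ²)−1) = √(exp(0.4220)−1) = 0.725.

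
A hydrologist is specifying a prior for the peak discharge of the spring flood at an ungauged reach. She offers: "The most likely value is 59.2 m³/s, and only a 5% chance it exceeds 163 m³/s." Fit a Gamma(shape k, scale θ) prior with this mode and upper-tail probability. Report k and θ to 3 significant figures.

Gamma(k,θ) with k>1 has mode (k−1)θ, so θ = 59.2/(k−1).
Need P(X < 163) = 0.95 with θ tied to k this way. Start at k = 2, θ = 59.2: P(X<163) ≈ 0.761.
Too low — raise k to concentrate. Iterating converges to k ≈ 3.62.
Then θ = 59.2/(3.62−1) ≈ 22.6.

k ≈ 3.62, θ ≈ 22.6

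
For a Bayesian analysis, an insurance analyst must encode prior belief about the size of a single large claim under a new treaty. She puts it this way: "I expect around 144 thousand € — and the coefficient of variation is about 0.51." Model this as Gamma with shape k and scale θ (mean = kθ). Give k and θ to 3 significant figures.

k ≈ 3.84, θ ≈ 37.5

For Gamma(k, scale θ): mean = kθ, variance = kθ², so CV = 1/√k.
CV = 0.51, hence k = 1/CV² = 3.84.
Then θ = mean/k = 144/3.84 = 37.5.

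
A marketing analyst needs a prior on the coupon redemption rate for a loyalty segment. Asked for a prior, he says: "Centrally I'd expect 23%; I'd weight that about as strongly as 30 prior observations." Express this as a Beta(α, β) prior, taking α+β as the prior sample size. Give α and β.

α = 6.9, β = 23.1

Under the effective-sample-size interpretation, Beta(α, β) has prior mean α/(α+β) and prior sample size α+β.
So α+β = 30 and α/(α+β) = 0.23, giving α = 0.23·30 = 6.9 and β = 30 − 6.9 = 23.1.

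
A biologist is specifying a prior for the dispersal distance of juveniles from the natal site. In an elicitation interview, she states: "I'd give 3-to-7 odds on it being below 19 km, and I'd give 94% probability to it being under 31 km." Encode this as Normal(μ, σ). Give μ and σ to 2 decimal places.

For Normal(μ,σ), the p-quantile is μ + z_p·σ. Here z_{0.3} = -0.5244, z_{0.94} = 1.555.
So 19 = μ − 0.5244σ and 31 = μ + 1.555σ.
Subtracting: σ = (31 − 19)/(1.555 − (-0.5244)) = 5.77.
Then μ = 19 − (-0.5244)·5.77 = 22.03.

μ = 22.03, σ = 5.77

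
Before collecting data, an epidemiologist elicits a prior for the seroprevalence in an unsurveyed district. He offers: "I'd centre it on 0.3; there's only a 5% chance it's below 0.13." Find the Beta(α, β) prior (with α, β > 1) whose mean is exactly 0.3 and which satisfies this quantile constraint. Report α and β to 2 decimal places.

α ≈ 4.65, β ≈ 10.84

With mean 0.3 fixed, write α = 0.3s, β = 0.7s where s = α+β.
Need P(θ < 0.13) = 0.05 under Beta(0.3s, 0.7s). Normal approximation: (q−m)/√(m(1−m)/s) ≈ z_{0.05} = -1.64, so s ≈ 0.3·0.7·(-1.64)²/(0.13−0.3)² = 19.7.
At s = 19.7: P(θ<0.13) ≈ 0.030. Adjusting to match 0.05 gives s ≈ 15.48.
So α = 0.3·15.48 ≈ 4.65, β = 0.7·15.48 ≈ 10.84.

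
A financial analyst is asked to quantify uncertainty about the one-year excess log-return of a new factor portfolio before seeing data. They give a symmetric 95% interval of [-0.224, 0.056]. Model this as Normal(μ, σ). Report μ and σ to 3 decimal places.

A symmetric 95% interval runs μ ± z·σ with z = 1.96.
Half-width = 0.14, so σ = 0.14/1.96 = 0.071.
μ is the interval midpoint, -0.084.

μ = -0.084, σ = 0.071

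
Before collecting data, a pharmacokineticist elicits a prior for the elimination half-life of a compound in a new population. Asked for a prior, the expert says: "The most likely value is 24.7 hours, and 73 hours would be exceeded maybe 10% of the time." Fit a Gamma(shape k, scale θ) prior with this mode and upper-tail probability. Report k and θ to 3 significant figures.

Gamma(k,θ) with k>1 has mode (k−1)θ, so θ = 24.7/(k−1).
Need P(X < 73) = 0.9 with θ tied to k this way. Start at k = 2, θ = 24.7: P(X<73) ≈ 0.794.
Too low — raise k to concentrate. Iterating converges to k ≈ 2.62.
Then θ = 24.7/(2.62−1) ≈ 15.2.

k ≈ 2.62, θ ≈ 15.2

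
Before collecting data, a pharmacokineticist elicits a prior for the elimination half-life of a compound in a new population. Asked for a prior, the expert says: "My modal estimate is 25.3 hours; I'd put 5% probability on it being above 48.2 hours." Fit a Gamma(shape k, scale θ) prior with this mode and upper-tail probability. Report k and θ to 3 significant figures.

Gamma(k,θ) with k>1 has mode (k−1)θ, so θ = 25.3/(k−1).
Need P(X < 48.2) = 0.95 with θ tied to k this way. Start at k = 2, θ = 25.3: P(X<48.2) ≈ 0.568.
Too low — raise k to concentrate. Iterating converges to k ≈ 7.69.
Then θ = 25.3/(7.69−1) ≈ 3.78.

k ≈ 7.69, θ ≈ 3.78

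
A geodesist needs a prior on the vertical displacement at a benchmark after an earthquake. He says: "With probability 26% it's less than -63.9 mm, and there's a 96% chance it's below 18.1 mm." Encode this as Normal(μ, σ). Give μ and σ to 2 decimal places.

μ = -41.86, σ = 34.25

For Normal(μ,σ), the p-quantile is μ + z_p·σ. Here z_{0.26} = -0.6433, z_{0.96} = 1.751.
So -63.9 = μ − 0.6433σ and 18.1 = μ + 1.751σ.
Subtracting: σ = (18.1 − -63.9)/(1.751 − (-0.6433)) = 34.25.
Then μ = -63.9 − (-0.6433)·34.25 = -41.86.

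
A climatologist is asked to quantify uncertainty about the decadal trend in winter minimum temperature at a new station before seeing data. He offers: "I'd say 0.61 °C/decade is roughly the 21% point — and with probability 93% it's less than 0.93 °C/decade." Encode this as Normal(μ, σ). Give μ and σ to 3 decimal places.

The p-quantile of Normal(μ,σ) is μ + z_p·σ, with z_{0.21} = -0.8064 and z_{0.93} = 1.476.
Eliminate σ: μ = (z₂·x₁ − z₁·x₂)/(z₂ − z₁) = (1.476·0.61 − (-0.8064)·0.93)/2.282 = 0.723.
Then σ = (x₂ − x₁)/(z₂ − z₁) = (0.93 − 0.61)/2.282 = 0.140.

μ = 0.723, σ = 0.140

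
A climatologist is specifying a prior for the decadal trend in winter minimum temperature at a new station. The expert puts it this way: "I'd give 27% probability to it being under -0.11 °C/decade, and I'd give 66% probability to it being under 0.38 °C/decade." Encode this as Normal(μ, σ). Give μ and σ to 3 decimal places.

μ = 0.183, σ = 0.478

For Normal(μ,σ), the p-quantile is μ + z_p·σ. Here z_{0.27} = -0.6128, z_{0.66} = 0.4125.
So -0.11 = μ − 0.6128σ and 0.38 = μ + 0.4125σ.
Subtracting: σ = (0.38 − -0.11)/(0.4125 − (-0.6128)) = 0.478.
Then μ = -0.11 − (-0.6128)·0.478 = 0.183.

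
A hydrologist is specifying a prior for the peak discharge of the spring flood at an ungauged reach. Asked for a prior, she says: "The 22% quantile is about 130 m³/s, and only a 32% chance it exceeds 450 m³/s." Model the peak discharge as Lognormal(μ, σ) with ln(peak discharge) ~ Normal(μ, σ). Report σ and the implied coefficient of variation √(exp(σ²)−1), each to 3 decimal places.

σ ≈ 1.001, CV ≈ 1.314

If T ~ Lognormal(μ,σ) then ln T ~ Normal(μ,σ), so the p-quantile of ln T is μ + z_p·σ.
ln(130) = 4.868 and ln(450) = 6.109; z_{0.22} = -0.7722, z_{0.68} = 0.4677.
σ = (6.109 − 4.868)/(0.4677 − (-0.7722)) = 1.001.
μ = 4.868 − (-0.7722)·1.001 = 5.641.
CV = √(exp(σ²)−1) = √(exp(1.0029)−1) = 1.314.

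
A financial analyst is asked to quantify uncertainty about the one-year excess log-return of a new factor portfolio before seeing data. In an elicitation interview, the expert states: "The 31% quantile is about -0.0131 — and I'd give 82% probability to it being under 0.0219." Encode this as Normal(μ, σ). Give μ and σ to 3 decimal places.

μ = -0.001, σ = 0.025

The p-quantile of Normal(μ,σ) is μ + z_p·σ, with z_{0.31} = -0.4959 and z_{0.82} = 0.9154.
Eliminate σ: μ = (z₂·x₁ − z₁·x₂)/(z₂ − z₁) = (0.9154·-0.0131 − (-0.4959)·0.0219)/1.411 = -0.001.
Then σ = (x₂ − x₁)/(z₂ − z₁) = (0.0219 − -0.0131)/1.411 = 0.025.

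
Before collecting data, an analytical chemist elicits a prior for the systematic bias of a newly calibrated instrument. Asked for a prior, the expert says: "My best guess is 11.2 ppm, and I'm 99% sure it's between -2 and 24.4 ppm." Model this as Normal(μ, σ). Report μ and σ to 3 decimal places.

μ = 11.200, σ = 5.125

A symmetric 99% interval runs μ ± z·σ with z = 2.576.
Half-width = 13.2, so σ = 13.2/2.576 = 5.125.
μ is the stated best guess, 11.200.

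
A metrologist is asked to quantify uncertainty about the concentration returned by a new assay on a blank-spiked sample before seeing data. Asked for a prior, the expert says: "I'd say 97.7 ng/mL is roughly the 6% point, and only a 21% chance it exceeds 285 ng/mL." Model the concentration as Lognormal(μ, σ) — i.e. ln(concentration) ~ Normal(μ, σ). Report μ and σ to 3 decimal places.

μ ≈ 5.287, σ ≈ 0.453

If T ~ Lognormal(μ,σ) then ln T ~ Normal(μ,σ), so the p-quantile of ln T is μ + z_p·σ.
ln(97.7) = 4.582 and ln(285) = 5.652; z_{0.06} = -1.555, z_{0.79} = 0.8064.
σ = (5.652 − 4.582)/(0.8064 − (-1.555)) = 0.453.
μ = 4.582 − (-1.555)·0.453 = 5.287.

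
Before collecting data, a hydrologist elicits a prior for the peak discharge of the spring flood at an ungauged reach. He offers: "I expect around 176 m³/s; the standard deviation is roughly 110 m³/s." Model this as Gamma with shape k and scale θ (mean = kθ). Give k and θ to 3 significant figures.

For Gamma(k, scale θ): mean = kθ, variance = kθ², so CV = 1/√k.
CV = SD/mean = 110/176 = 0.625, hence k = 1/CV² = 2.56.
Then θ = mean/k = 176/2.56 = 68.8.

k ≈ 2.56, θ ≈ 68.8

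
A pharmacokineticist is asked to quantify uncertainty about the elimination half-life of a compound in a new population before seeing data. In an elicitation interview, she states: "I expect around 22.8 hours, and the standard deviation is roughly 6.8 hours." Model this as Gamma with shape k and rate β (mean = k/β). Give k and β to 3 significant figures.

For Gamma(k, rate β): mean = k/β, variance = k/β², so CV = 1/√k.
CV = SD/mean = 6.8/22.8 = 0.2982, hence k = 1/CV² = 11.2.
Then β = k/mean = 11.2/22.8 = 0.493.

k ≈ 11.2, β ≈ 0.493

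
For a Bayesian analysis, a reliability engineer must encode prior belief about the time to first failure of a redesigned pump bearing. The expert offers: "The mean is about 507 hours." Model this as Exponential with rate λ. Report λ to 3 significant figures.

λ ≈ 0.00197

Exponential mean = 1/λ, so λ = 1/507.0 = 0.00197.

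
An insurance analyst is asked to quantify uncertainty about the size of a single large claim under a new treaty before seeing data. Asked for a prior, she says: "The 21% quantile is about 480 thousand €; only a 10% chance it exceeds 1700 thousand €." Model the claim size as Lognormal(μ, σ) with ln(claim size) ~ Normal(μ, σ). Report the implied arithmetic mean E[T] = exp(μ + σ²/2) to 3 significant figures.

E[T] ≈ 940 thousand €

If T ~ Lognormal(μ,σ) then ln T ~ Normal(μ,σ), so the p-quantile of ln T is μ + z_p·σ.
ln(480) = 6.174 and ln(1700) = 7.438; z_{0.21} = -0.8064, z_{0.9} = 1.282.
σ = (7.438 − 6.174)/(1.282 − (-0.8064)) = 0.606.
μ = 6.174 − (-0.8064)·0.606 = 6.662.
E[T] = exp(μ + σ²/2) = exp(6.662 + 0.1834) = 940 thousand €.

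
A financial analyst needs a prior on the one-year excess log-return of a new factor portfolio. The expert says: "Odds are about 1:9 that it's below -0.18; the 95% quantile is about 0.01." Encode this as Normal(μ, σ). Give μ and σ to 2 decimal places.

For Normal(μ,σ), the p-quantile is μ + z_p·σ. Here z_{0.1} = -1.282, z_{0.95} = 1.645.
So -0.18 = μ − 1.282σ and 0.01 = μ + 1.645σ.
Subtracting: σ = (0.01 − -0.18)/(1.645 − (-1.282)) = 0.06.
Then μ = -0.18 − (-1.282)·0.06 = -0.10.

μ = -0.10, σ = 0.06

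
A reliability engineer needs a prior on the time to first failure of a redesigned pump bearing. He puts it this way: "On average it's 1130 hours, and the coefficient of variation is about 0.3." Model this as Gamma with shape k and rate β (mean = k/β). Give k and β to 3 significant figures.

For Gamma(k, rate β): mean = k/β, variance = k/β², so CV = 1/√k.
CV = 0.3, hence k = 1/CV² = 11.1.
Then β = k/mean = 11.1/1130 = 0.00983.

k ≈ 11.1, β ≈ 0.00983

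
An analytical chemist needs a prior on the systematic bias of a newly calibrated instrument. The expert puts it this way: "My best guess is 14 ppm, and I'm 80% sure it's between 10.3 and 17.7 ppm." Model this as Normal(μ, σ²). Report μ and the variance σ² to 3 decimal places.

μ = 14.000, σ² = 8.335

A symmetric 80% interval runs μ ± z·σ with z = 1.282.
Half-width = 3.7, so σ = 3.7/1.282 = 2.8871 and σ² = 8.335.
μ is the stated best guess, 14.000.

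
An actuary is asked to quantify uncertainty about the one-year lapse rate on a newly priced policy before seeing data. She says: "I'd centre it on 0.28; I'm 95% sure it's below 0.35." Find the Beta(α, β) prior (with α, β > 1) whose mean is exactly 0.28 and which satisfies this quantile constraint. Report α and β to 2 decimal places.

α ≈ 32.86, β ≈ 84.50

With mean 0.28 fixed, write α = 0.28s, β = 0.72s where s = α+β.
Need P(θ < 0.35) = 0.95 under Beta(0.28s, 0.72s). Normal approximation: (q−m)/√(m(1−m)/s) ≈ z_{0.95} = 1.64, so s ≈ 0.28·0.72·(1.64)²/(0.35−0.28)² = 111.3.
At s = 111.3: P(θ<0.35) ≈ 0.946. Adjusting to match 0.95 gives s ≈ 117.36.
So α = 0.28·117.36 ≈ 32.86, β = 0.72·117.36 ≈ 84.50.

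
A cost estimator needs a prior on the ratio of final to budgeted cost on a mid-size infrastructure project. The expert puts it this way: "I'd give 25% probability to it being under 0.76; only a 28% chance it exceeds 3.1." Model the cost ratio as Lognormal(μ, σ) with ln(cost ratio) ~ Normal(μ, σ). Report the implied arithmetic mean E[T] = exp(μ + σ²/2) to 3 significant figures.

If T ~ Lognormal(μ,σ) then ln T ~ Normal(μ,σ), so the p-quantile of ln T is μ + z_p·σ.
ln(0.76) = -0.2744 and ln(3.1) = 1.131; z_{0.25} = -0.6745, z_{0.72} = 0.5828.
σ = (1.131 − -0.2744)/(0.5828 − (-0.6745)) = 1.118.
μ = -0.2744 − (-0.6745)·1.118 = 0.480.
E[T] = exp(μ + σ²/2) = exp(0.480 + 0.6251) = 3.02.

E[T] ≈ 3.02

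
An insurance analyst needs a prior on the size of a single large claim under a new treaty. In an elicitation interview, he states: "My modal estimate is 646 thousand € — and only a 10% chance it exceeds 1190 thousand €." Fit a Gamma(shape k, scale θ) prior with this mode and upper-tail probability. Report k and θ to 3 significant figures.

k ≈ 6.11, θ ≈ 126

Gamma(k,θ) with k>1 has mode (k−1)θ, so θ = 646/(k−1).
Need P(X < 1190) = 0.9 with θ tied to k this way. Start at k = 2, θ = 646: P(X<1190) ≈ 0.550.
Too low — raise k to concentrate. Iterating converges to k ≈ 6.11.
Then θ = 646/(6.11−1) ≈ 126.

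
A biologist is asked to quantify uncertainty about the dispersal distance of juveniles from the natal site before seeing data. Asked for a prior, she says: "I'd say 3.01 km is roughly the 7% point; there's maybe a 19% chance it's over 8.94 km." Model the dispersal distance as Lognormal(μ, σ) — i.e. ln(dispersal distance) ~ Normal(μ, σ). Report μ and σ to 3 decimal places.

If T ~ Lognormal(μ,σ) then ln T ~ Normal(μ,σ), so the p-quantile of ln T is μ + z_p·σ.
ln(3.01) = 1.102 and ln(8.94) = 2.191; z_{0.07} = -1.476, z_{0.81} = 0.8779.
σ = (2.191 − 1.102)/(0.8779 − (-1.476)) = 0.463.
μ = 1.102 − (-1.476)·0.463 = 1.785.

μ ≈ 1.785, σ ≈ 0.463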